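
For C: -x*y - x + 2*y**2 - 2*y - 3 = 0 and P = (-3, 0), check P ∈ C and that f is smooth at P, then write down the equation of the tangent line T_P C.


Tangent line at P: -x + y - 3 = 0.

Step 1: f(-3, 0) = 0, so P lies on C.
Step 2: partial derivatives
  f_x(x, y) = -y - 1, f_y(x, y) = -x + 4*y - 2.
  f_x(P) = -1, f_y(P) = 1 (gradient nonzero, so P is smooth).
Step 3: tangent line at P: -1·(x − -3) + 1·(y − 0) = 0.
Expanding: -x + y - 3 = 0.


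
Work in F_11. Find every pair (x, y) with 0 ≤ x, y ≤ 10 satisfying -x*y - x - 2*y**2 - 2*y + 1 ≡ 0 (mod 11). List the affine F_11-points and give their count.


Affine F_11-points: {(0, 2), (0, 8), (1, 0), (1, 4), (3, 5), (3, 9), (4, 1), (4, 7), (7, 6), (8, 3)}; count = 10.

For each of the 121 pairs (x, y) ∈ F_11², evaluate f(x, y) mod 11. Record the zeros.
  x = 0: [0↦1, 1↦8, 2↦0, 3↦10, 4↦5, 5↦7, 6↦5, 7↦10, 8↦0, 9↦8, 10↦1]  zeros at y ∈ {2, 8}
  x = 1: [0↦0, 1↦6, 2↦8, 3↦6, 4↦0, 5↦1, 6↦9, 7↦2, 8↦2, 9↦9, 10↦1]  zeros at y ∈ {0, 4}
  x = 2: [0↦10, 1↦4, 2↦5, 3↦2, 4↦6, 5↦6, 6↦2, 7↦5, 8↦4, 9↦10, 10↦1]  zeros at y ∈ ∅
  x = 3: [0↦9, 1↦2, 2↦2, 3↦9, 4↦1, 5↦0, 6↦6, 7↦8, 8↦6, 9↦0, 10↦1]  zeros at y ∈ {5, 9}
  x = 4: [0↦8, 1↦0, 2↦10, 3↦5, 4↦7, 5↦5, 6↦10, 7↦0, 8↦8, 9↦1, 10↦1]  zeros at y ∈ {1, 7}
  x = 5: [0↦7, 1↦9, 2↦7, 3↦1, 4↦2, 5↦10, 6↦3, 7↦3, 8↦10, 9↦2, 10↦1]  zeros at y ∈ ∅
  x = 6: [0↦6, 1↦7, 2↦4, 3↦8, 4↦8, 5↦4, 6↦7, 7↦6, 8↦1, 9↦3, 10↦1]  zeros at y ∈ ∅
  x = 7: [0↦5, 1↦5, 2↦1, 3↦4, 4↦3, 5↦9, 6↦0, 7↦9, 8↦3, 9↦4, 10↦1]  zeros at y ∈ {6}
  x = 8: [0↦4, 1↦3, 2↦9, 3↦0, 4↦9, 5↦3, 6↦4, 7↦1, 8↦5, 9↦5, 10↦1]  zeros at y ∈ {3}
  x = 9: [0↦3, 1↦1, 2↦6, 3↦7, 4↦4, 5↦8, 6↦8, 7↦4, 8↦7, 9↦6, 10↦1]  zeros at y ∈ ∅
  x = 10: [0↦2, 1↦10, 2↦3, 3↦3, 4↦10, 5↦2, 6↦1, 7↦7, 8↦9, 9↦7, 10↦1]  zeros at y ∈ ∅
Collecting zeros: affine points = {(0, 2), (0, 8), (1, 0), (1, 4), (3, 5), (3, 9), (4, 1), (4, 7), (7, 6), (8, 3)}.
Total count |C(F_11)_aff| = 10.


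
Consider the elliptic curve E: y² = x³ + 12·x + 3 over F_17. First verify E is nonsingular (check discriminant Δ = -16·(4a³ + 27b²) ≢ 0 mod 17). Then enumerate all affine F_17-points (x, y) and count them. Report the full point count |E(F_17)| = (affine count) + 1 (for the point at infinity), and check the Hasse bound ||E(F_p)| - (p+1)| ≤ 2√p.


Affine points = {(1, 4), (1, 13), (2, 1), (2, 16), (3, 7), (3, 10), (4, 8), (4, 9), (5, 1), (5, 16), (6, 6), (6, 11), (8, 4), (8, 13), (10, 1), (10, 16), (11, 2), (11, 15), (14, 5), (14, 12)}; affine count = 20; |E(F_17)| = 21.

Discriminant check: Δ ∝ 4a³ + 27b² = 4·12³ + 27·3² = 4·1728 + 27·9 ≡ 15 (mod 17). Nonzero ⇒ E is nonsingular.
For each x ∈ F_17, compute rhs = x³ + 12·x + 3 mod 17, then count y ∈ F_17 with y² ≡ rhs.
  x = 0: rhs = 3, matching y values: none (0 points).
  x = 1: rhs = 16, matching y values: 4, 13 (2 points).
  x = 2: rhs = 1, matching y values: 1, 16 (2 points).
  x = 3: rhs = 15, matching y values: 7, 10 (2 points).
  x = 4: rhs = 13, matching y values: 8, 9 (2 points).
  x = 5: rhs = 1, matching y values: 1, 16 (2 points).
  x = 6: rhs = 2, matching y values: 6, 11 (2 points).
  x = 7: rhs = 5, matching y values: none (0 points).
  x = 8: rhs = 16, matching y values: 4, 13 (2 points).
  x = 9: rhs = 7, matching y values: none (0 points).
  x = 10: rhs = 1, matching y values: 1, 16 (2 points).
  x = 11: rhs = 4, matching y values: 2, 15 (2 points).
  x = 12: rhs = 5, matching y values: none (0 points).
  x = 13: rhs = 10, matching y values: none (0 points).
  x = 14: rhs = 8, matching y values: 5, 12 (2 points).
  x = 15: rhs = 5, matching y values: none (0 points).
  x = 16: rhs = 7, matching y values: none (0 points).
Total affine count: 20.
Full point count |E(F_17)| = 20 + 1 = 21.
Hasse bound: |21 − (17+1)| = |3| = 3 ≤ 2√17 ≈ 8.2462 ✓.


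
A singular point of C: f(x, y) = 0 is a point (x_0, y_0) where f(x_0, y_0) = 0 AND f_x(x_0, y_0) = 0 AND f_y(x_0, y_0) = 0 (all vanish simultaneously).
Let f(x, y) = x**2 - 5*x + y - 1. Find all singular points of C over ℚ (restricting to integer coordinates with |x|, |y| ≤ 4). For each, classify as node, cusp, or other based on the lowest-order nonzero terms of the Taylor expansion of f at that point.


No singular points in the scanned grid; C is smooth there.

Compute partial derivatives:
  f_x = 2*x - 5.
  f_y = 1.
f_y = 1 is a nonzero constant, so f_y never vanishes: no point (x, y) can satisfy f = f_x = f_y = 0. In particular no (x, y) ∈ {−4, ..., 4}² is singular; the curve is smooth.


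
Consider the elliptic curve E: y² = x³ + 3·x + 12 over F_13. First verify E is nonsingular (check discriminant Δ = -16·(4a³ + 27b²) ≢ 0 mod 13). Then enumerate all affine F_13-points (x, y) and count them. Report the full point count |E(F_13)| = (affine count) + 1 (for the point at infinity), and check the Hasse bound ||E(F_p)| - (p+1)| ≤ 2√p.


Affine points = {(0, 5), (0, 8), (1, 4), (1, 9), (2, 0), (3, 3), (3, 10), (4, 6), (4, 7), (5, 3), (5, 10), (6, 5), (6, 8), (7, 5), (7, 8), (9, 1), (9, 12)}; affine count = 17; |E(F_13)| = 18.

Discriminant check: Δ ∝ 4a³ + 27b² = 4·3³ + 27·12² = 4·27 + 27·144 ≡ 5 (mod 13). Nonzero ⇒ E is nonsingular.
For each x ∈ F_13, compute rhs = x³ + 3·x + 12 mod 13, then count y ∈ F_13 with y² ≡ rhs.
  x = 0: rhs = 12, matching y values: 5, 8 (2 points).
  x = 1: rhs = 3, matching y values: 4, 9 (2 points).
  x = 2: rhs = 0, matching y values: 0 (1 points).
  x = 3: rhs = 9, matching y values: 3, 10 (2 points).
  x = 4: rhs = 10, matching y values: 6, 7 (2 points).
  x = 5: rhs = 9, matching y values: 3, 10 (2 points).
  x = 6: rhs = 12, matching y values: 5, 8 (2 points).
  x = 7: rhs = 12, matching y values: 5, 8 (2 points).
  x = 8: rhs = 2, matching y values: none (0 points).
  x = 9: rhs = 1, matching y values: 1, 12 (2 points).
  x = 10: rhs = 2, matching y values: none (0 points).
  x = 11: rhs = 11, matching y values: none (0 points).
  x = 12: rhs = 8, matching y values: none (0 points).
Total affine count: 17.
Full point count |E(F_13)| = 17 + 1 = 18.
Hasse bound: |18 − (13+1)| = |4| = 4 ≤ 2√13 ≈ 7.2111 ✓.


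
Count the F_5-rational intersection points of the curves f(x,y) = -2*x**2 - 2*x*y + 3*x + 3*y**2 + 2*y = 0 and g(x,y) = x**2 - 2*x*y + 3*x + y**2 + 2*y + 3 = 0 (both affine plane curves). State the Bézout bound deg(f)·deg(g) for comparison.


Common zeros: ∅; count = 0; Bézout bound = 4.

deg(f) = 2, deg(g) = 2, so Bézout bound = 4.
Scan x ∈ F_5. For each x, list the y ∈ F_5 with f(x, y) ≡ 0 and those with g(x, y) ≡ 0 (mod 5); the common zeros in that column are the intersection.
  x = 0: f ≡ 0 at y ∈ {0, 1}; g ≡ 0 at y ∈ ∅; common: ∅.
  x = 1: f ≡ 0 at y ∈ ∅; g ≡ 0 at y ∈ ∅; common: ∅.
  x = 2: f ≡ 0 at y ∈ ∅; g ≡ 0 at y ∈ ∅; common: ∅.
  x = 3: f ≡ 0 at y ∈ {1, 2}; g ≡ 0 at y ∈ ∅; common: ∅.
  x = 4: f ≡ 0 at y ∈ {0, 2}; g ≡ 0 at y ∈ ∅; common: ∅.
Collecting: common zeros = ∅, so the count is 0.
Comparison with the Bézout bound: 0 ≤ 4 = deg(f)·deg(g), as expected for curves with no common component (the affine F_5-count falls short of the bound because intersections may lie at infinity, over extension fields, or carry multiplicity).


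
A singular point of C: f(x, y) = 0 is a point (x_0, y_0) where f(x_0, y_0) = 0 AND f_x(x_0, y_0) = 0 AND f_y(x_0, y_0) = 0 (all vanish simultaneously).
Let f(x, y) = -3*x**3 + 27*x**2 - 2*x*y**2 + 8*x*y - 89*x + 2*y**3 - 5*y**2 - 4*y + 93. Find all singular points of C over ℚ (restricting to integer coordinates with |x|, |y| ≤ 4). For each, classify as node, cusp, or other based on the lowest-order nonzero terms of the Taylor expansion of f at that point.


Singular points: {(3, 2)}; classification: cusp.

Compute partial derivatives:
  f_x = -9*x**2 + 54*x - 2*y**2 + 8*y - 89.
  f_y = -4*x*y + 8*x + 6*y**2 - 10*y - 4.
Scan x_0 ∈ {−4, ..., 4}. For each x_0, f_y(x_0, y) is a polynomial in y; find its integer roots y ∈ {−4, ..., 4}, then test f_x and f at those candidates.
  x = -4: f_y(-4, y) = 6*y**2 + 6*y - 36; vanishes at y ∈ {-3, 2}. (-4, -3): f_x = -491 ≠ 0; (-4, 2): f_x = -441 ≠ 0.
  x = -3: f_y(-3, y) = 6*y**2 + 2*y - 28; vanishes at y ∈ {2}. (-3, 2): f_x = -324 ≠ 0.
  x = -2: f_y(-2, y) = 6*y**2 - 2*y - 20; vanishes at y ∈ {2}. (-2, 2): f_x = -225 ≠ 0.
  x = -1: f_y(-1, y) = 6*y**2 - 6*y - 12; vanishes at y ∈ {-1, 2}. (-1, -1): f_x = -162 ≠ 0; (-1, 2): f_x = -144 ≠ 0.
  x = 0: f_y(0, y) = 6*y**2 - 10*y - 4; vanishes at y ∈ {2}. (0, 2): f_x = -81 ≠ 0.
  x = 1: f_y(1, y) = 6*y**2 - 14*y + 4; vanishes at y ∈ {2}. (1, 2): f_x = -36 ≠ 0.
  x = 2: f_y(2, y) = 6*y**2 - 18*y + 12; vanishes at y ∈ {1, 2}. (2, 1): f_x = -11 ≠ 0; (2, 2): f_x = -9 ≠ 0.
  x = 3: f_y(3, y) = 6*y**2 - 22*y + 20; vanishes at y ∈ {2}. (3, 2): f_x = 0, f = 0 — SINGULAR.
  x = 4: f_y(4, y) = 6*y**2 - 26*y + 28; vanishes at y ∈ {2}. (4, 2): f_x = -9 ≠ 0.
Only singular point on the grid: (3, 2).
Classify: substitute x = 3 + u, y = 2 + v and expand: f = -3*u**3 - 2*u*v**2 + 2*v**3 + v**2.
No constant or linear terms (consistent with a singular point). Quadratic part: v**2. Cubic part: -3*u**3 - 2*u*v**2 + 2*v**3.
The quadratic part v**2 is a perfect square, so there is a single (double) tangent line v = 0, i.e. y = 2. Restricting the cubic part to that line (v = 0) leaves -3*u**3 ≠ 0, so f is not divisible by v and the branch is v² ≈ 3*u**3 to lowest order — this is a cusp.
Classification: cusp.


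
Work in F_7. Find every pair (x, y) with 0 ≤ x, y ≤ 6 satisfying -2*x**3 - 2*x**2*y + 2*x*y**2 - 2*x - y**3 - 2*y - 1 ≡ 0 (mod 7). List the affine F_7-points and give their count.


Affine F_7-points: {(2, 0), (2, 1), (2, 3), (6, 2)}; count = 4.

For each of the 49 pairs (x, y) ∈ F_7², evaluate f(x, y) mod 7. Record the zeros.
  x = 0: [0↦6, 1↦3, 2↦1, 3↦1, 4↦4, 5↦4, 6↦2]  zeros at y ∈ ∅
  x = 1: [0↦2, 1↦6, 2↦1, 3↦2, 4↦3, 5↦5, 6↦2]  zeros at y ∈ ∅
  x = 2: [0↦0, 1↦0, 2↦2, 3↦0, 4↦2, 5↦2, 6↦1]  zeros at y ∈ {0, 1, 3}
  x = 3: [0↦2, 1↦1, 2↦6, 3↦4, 4↦3, 5↦4, 6↦1]  zeros at y ∈ ∅
  x = 4: [0↦3, 1↦4, 2↦1, 3↦2, 4↦1, 5↦6, 6↦4]  zeros at y ∈ ∅
  x = 5: [0↦5, 1↦4, 2↦3, 3↦3, 4↦5, 5↦3, 6↦5]  zeros at y ∈ ∅
  x = 6: [0↦3, 1↦3, 2↦0, 3↦2, 4↦3, 5↦4, 6↦6]  zeros at y ∈ {2}
Collecting zeros: affine points = {(2, 0), (2, 1), (2, 3), (6, 2)}.
Total count |C(F_7)_aff| = 4.


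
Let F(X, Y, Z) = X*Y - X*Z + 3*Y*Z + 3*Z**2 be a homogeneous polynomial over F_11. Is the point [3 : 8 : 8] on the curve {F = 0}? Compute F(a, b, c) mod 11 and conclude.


F(3,8,8) ≡ 10 (mod 11); P is NOT on the curve.

Evaluate F(3, 8, 8) term-by-term (mod 11).
  X*Y ↦ 1·3·8·1 = 24
  -X*Z ↦ -1·3·1·8 = -24
  3*Y*Z ↦ 3·1·8·8 = 192
  3*Z**2 ↦ 3·1·1·64 = 192
Sum: F(3, 8, 8) = (24) + (-24) + (192) + (192) = 384.
Reducing mod 11: 384 ≡ 10 (mod 11).
Since F(a, b, c) ≡ 10 ≠ 0 (mod 11), P does NOT lie on the curve.


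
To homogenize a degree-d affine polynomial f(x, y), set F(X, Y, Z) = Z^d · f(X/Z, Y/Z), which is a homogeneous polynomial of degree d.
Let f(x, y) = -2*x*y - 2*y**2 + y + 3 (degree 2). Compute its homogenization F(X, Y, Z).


F(X, Y, Z) = -2*X*Y - 2*Y**2 + Y*Z + 3*Z**2

deg(f) = 2.
Substitute x = X/Z, y = Y/Z into f, then multiply by Z^2.
  monomial -2·x^1·y^1 ↦ -2·X^1·Y^1·Z^0.
  monomial -2·x^0·y^2 ↦ -2·X^0·Y^2·Z^0.
  monomial 1·x^0·y^1 ↦ 1·X^0·Y^1·Z^1.
  monomial 3·x^0·y^0 ↦ 3·X^0·Y^0·Z^2.
Collecting: F(X, Y, Z) = -2*X*Y - 2*Y**2 + Y*Z + 3*Z**2.


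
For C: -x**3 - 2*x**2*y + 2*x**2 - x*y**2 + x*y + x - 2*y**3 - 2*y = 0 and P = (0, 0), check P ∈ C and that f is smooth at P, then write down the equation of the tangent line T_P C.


Tangent line at P: x - 2*y = 0.

Step 1: f(0, 0) = 0, so P lies on C.
Step 2: partial derivatives
  f_x(x, y) = -3*x**2 - 4*x*y + 4*x - y**2 + y + 1, f_y(x, y) = -2*x**2 - 2*x*y + x - 6*y**2 - 2.
  f_x(P) = 1, f_y(P) = -2 (gradient nonzero, so P is smooth).
Step 3: tangent line at P: 1·(x − 0) + -2·(y − 0) = 0.
Expanding: x - 2*y = 0.


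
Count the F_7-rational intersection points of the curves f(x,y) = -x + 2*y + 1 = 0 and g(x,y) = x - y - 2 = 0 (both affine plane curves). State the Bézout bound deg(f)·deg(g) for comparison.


Common zeros: {(3, 1)}; count = 1; Bézout bound = 1.

deg(f) = 1, deg(g) = 1, so Bézout bound = 1.
Scan x ∈ F_7. For each x, list the y ∈ F_7 with f(x, y) ≡ 0 and those with g(x, y) ≡ 0 (mod 7); the common zeros in that column are the intersection.
  x = 0: f ≡ 0 at y ∈ {3}; g ≡ 0 at y ∈ {5}; common: ∅.
  x = 1: f ≡ 0 at y ∈ {0}; g ≡ 0 at y ∈ {6}; common: ∅.
  x = 2: f ≡ 0 at y ∈ {4}; g ≡ 0 at y ∈ {0}; common: ∅.
  x = 3: f ≡ 0 at y ∈ {1}; g ≡ 0 at y ∈ {1}; common: {1}.
  x = 4: f ≡ 0 at y ∈ {5}; g ≡ 0 at y ∈ {2}; common: ∅.
  x = 5: f ≡ 0 at y ∈ {2}; g ≡ 0 at y ∈ {3}; common: ∅.
  x = 6: f ≡ 0 at y ∈ {6}; g ≡ 0 at y ∈ {4}; common: ∅.
Collecting: common zeros = {(3, 1)}, so the count is 1.
Comparison with the Bézout bound: 1 ≤ 1 = deg(f)·deg(g), as expected for curves with no common component (the bound is attained).


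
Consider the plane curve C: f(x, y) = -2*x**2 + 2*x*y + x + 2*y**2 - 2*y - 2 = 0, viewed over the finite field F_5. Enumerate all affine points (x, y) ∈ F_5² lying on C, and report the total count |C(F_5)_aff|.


Affine F_5-points: {(0, 3), (1, 2), (1, 3), (4, 0), (4, 2)}; count = 5.

For each of the 25 pairs (x, y) ∈ F_5², evaluate f(x, y) mod 5. Record the zeros.
  x = 0: [0↦3, 1↦3, 2↦2, 3↦0, 4↦2]  zeros at y ∈ {3}
  x = 1: [0↦2, 1↦4, 2↦0, 3↦0, 4↦4]  zeros at y ∈ {2, 3}
  x = 2: [0↦2, 1↦1, 2↦4, 3↦1, 4↦2]  zeros at y ∈ ∅
  x = 3: [0↦3, 1↦4, 2↦4, 3↦3, 4↦1]  zeros at y ∈ ∅
  x = 4: [0↦0, 1↦3, 2↦0, 3↦1, 4↦1]  zeros at y ∈ {0, 2}
Collecting zeros: affine points = {(0, 3), (1, 2), (1, 3), (4, 0), (4, 2)}.
Total count |C(F_5)_aff| = 5.


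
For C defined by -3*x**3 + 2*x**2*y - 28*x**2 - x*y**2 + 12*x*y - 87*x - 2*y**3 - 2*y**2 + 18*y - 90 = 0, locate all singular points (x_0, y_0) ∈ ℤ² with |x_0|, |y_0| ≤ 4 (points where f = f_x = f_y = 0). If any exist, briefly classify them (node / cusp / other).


Singular points: {(-3, 0)}; classification: node.

Compute partial derivatives:
  f_x = -9*x**2 + 4*x*y - 56*x - y**2 + 12*y - 87.
  f_y = 2*x**2 - 2*x*y + 12*x - 6*y**2 - 4*y + 18.
Scan x_0 ∈ {−4, ..., 4}. For each x_0, f_y(x_0, y) is a polynomial in y; find its integer roots y ∈ {−4, ..., 4}, then test f_x and f at those candidates.
  x = -4: f_y(-4, y) = -6*y**2 + 4*y + 2; vanishes at y ∈ {1}. (-4, 1): f_x = -12 ≠ 0.
  x = -3: f_y(-3, y) = -6*y**2 + 2*y; vanishes at y ∈ {0}. (-3, 0): f_x = 0, f = 0 — SINGULAR.
  x = -2: f_y(-2, y) = 2 - 6*y**2; no integer root y with |y| ≤ 4.
  x = -1: f_y(-1, y) = -6*y**2 - 2*y + 8; vanishes at y ∈ {1}. (-1, 1): f_x = -33 ≠ 0.
  x = 0: f_y(0, y) = -6*y**2 - 4*y + 18; no integer root y with |y| ≤ 4.
  x = 1: f_y(1, y) = -6*y**2 - 6*y + 32; no integer root y with |y| ≤ 4.
  x = 2: f_y(2, y) = -6*y**2 - 8*y + 50; no integer root y with |y| ≤ 4.
  x = 3: f_y(3, y) = -6*y**2 - 10*y + 72; no integer root y with |y| ≤ 4.
  x = 4: f_y(4, y) = -6*y**2 - 12*y + 98; no integer root y with |y| ≤ 4.
Only singular point on the grid: (-3, 0).
Classify: substitute x = -3 + u, y = 0 + v and expand: f = -3*u**3 + 2*u**2*v - u**2 - u*v**2 - 2*v**3 + v**2.
No constant or linear terms (consistent with a singular point). Quadratic part: -u**2 + v**2. Cubic part: -3*u**3 + 2*u**2*v - u*v**2 - 2*v**3.
The quadratic part v**2 - u**2 = (v − u)(v + u) splits into two distinct linear factors, so there are two distinct tangent lines y − 0 = ±(x − -3) — this is a node (ordinary double point).
Classification: node.


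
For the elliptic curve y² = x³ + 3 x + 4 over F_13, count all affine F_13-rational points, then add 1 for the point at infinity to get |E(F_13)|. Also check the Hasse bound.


Affine points = {(0, 2), (0, 11), (3, 1), (3, 12), (5, 1), (5, 12), (6, 2), (6, 11), (7, 2), (7, 11), (11, 4), (11, 9), (12, 0)}; affine count = 13; |E(F_13)| = 14.

Discriminant check: Δ ∝ 4a³ + 27b² = 4·3³ + 27·4² = 4·27 + 27·16 ≡ 7 (mod 13). Nonzero ⇒ E is nonsingular.
For each x ∈ F_13, compute rhs = x³ + 3·x + 4 mod 13, then count y ∈ F_13 with y² ≡ rhs.
  x = 0: rhs = 4, matching y values: 2, 11 (2 points).
  x = 1: rhs = 8, matching y values: none (0 points).
  x = 2: rhs = 5, matching y values: none (0 points).
  x = 3: rhs = 1, matching y values: 1, 12 (2 points).
  x = 4: rhs = 2, matching y values: none (0 points).
  x = 5: rhs = 1, matching y values: 1, 12 (2 points).
  x = 6: rhs = 4, matching y values: 2, 11 (2 points).
  x = 7: rhs = 4, matching y values: 2, 11 (2 points).
  x = 8: rhs = 7, matching y values: none (0 points).
  x = 9: rhs = 6, matching y values: none (0 points).
  x = 10: rhs = 7, matching y values: none (0 points).
  x = 11: rhs = 3, matching y values: 4, 9 (2 points).
  x = 12: rhs = 0, matching y values: 0 (1 points).
Total affine count: 13.
Full point count |E(F_13)| = 13 + 1 = 14.
Hasse bound: |14 − (13+1)| = |0| = 0 ≤ 2√13 ≈ 7.2111 ✓.


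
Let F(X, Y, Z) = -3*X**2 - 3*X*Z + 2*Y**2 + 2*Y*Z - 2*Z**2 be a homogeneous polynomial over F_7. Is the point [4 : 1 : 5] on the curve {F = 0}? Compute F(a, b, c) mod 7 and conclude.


F(4,1,5) ≡ 1 (mod 7); P is NOT on the curve.

Evaluate F(4, 1, 5) term-by-term (mod 7).
  -3*X**2 ↦ -3·16·1·1 = -48
  -3*X*Z ↦ -3·4·1·5 = -60
  2*Y**2 ↦ 2·1·1·1 = 2
  2*Y*Z ↦ 2·1·1·5 = 10
  -2*Z**2 ↦ -2·1·1·25 = -50
Sum: F(4, 1, 5) = (-48) + (-60) + (2) + (10) + (-50) = -146.
Reducing mod 7: -146 ≡ 1 (mod 7).
Since F(a, b, c) ≡ 1 ≠ 0 (mod 7), P does NOT lie on the curve.


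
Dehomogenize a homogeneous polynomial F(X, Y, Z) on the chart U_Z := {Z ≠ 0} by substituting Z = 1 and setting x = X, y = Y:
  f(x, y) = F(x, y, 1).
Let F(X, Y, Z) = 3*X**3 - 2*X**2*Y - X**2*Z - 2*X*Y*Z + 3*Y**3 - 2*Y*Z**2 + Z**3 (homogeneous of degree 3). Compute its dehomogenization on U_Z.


f(x, y) = 3*x**3 - 2*x**2*y - x**2 - 2*x*y + 3*y**3 - 2*y + 1

On U_Z we set Z = 1. Each monomial c·X^i·Y^j·Z^k in F becomes c·x^i·y^j·1^k = c·x^i·y^j.
Substituting Z = 1: F(X, Y, 1) = 3*x**3 - 2*x**2*y - x**2 - 2*x*y + 3*y**3 - 2*y + 1.
Note: deg(f) ≤ deg(F) = 3; strict inequality happens when F is divisible by Z (lost terms).


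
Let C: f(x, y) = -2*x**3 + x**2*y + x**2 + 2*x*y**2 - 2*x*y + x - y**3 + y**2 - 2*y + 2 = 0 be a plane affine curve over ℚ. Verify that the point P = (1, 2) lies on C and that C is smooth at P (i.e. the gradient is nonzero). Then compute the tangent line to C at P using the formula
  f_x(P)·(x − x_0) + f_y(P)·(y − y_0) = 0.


Tangent line at P: 5*x - 3*y + 1 = 0.

Step 1: f(1, 2) = 0, so P lies on C.
Step 2: partial derivatives
  f_x(x, y) = -6*x**2 + 2*x*y + 2*x + 2*y**2 - 2*y + 1, f_y(x, y) = x**2 + 4*x*y - 2*x - 3*y**2 + 2*y - 2.
  f_x(P) = 5, f_y(P) = -3 (gradient nonzero, so P is smooth).
Step 3: tangent line at P: 5·(x − 1) + -3·(y − 2) = 0.
Expanding: 5*x - 3*y + 1 = 0.


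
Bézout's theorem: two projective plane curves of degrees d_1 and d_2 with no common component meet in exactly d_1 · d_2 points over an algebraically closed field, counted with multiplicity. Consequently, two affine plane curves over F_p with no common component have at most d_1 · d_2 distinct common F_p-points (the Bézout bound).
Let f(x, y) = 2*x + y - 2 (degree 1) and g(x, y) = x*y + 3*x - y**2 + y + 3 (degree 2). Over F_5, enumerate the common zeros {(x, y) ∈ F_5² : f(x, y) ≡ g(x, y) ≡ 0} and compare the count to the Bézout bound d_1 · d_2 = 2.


Common zeros: {(3, 1)}; count = 1; Bézout bound = 2.

deg(f) = 1, deg(g) = 2, so Bézout bound = 2.
Scan x ∈ F_5. For each x, list the y ∈ F_5 with f(x, y) ≡ 0 and those with g(x, y) ≡ 0 (mod 5); the common zeros in that column are the intersection.
  x = 0: f ≡ 0 at y ∈ {2}; g ≡ 0 at y ∈ ∅; common: ∅.
  x = 1: f ≡ 0 at y ∈ {0}; g ≡ 0 at y ∈ ∅; common: ∅.
  x = 2: f ≡ 0 at y ∈ {3}; g ≡ 0 at y ∈ {4}; common: ∅.
  x = 3: f ≡ 0 at y ∈ {1}; g ≡ 0 at y ∈ {1, 3}; common: {1}.
  x = 4: f ≡ 0 at y ∈ {4}; g ≡ 0 at y ∈ {0}; common: ∅.
Collecting: common zeros = {(3, 1)}, so the count is 1.
Comparison with the Bézout bound: 1 ≤ 2 = deg(f)·deg(g), as expected for curves with no common component (the affine F_5-count falls short of the bound because intersections may lie at infinity, over extension fields, or carry multiplicity).


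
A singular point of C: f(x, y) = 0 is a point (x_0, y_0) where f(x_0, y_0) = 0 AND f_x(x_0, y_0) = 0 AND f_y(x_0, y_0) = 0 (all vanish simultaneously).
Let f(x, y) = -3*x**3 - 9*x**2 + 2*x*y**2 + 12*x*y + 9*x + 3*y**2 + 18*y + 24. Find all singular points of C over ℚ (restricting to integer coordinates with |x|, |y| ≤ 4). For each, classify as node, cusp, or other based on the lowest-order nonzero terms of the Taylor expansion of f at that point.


Singular points: {(-1, -3)}; classification: cusp.

Compute partial derivatives:
  f_x = -9*x**2 - 18*x + 2*y**2 + 12*y + 9.
  f_y = 4*x*y + 12*x + 6*y + 18.
Scan x_0 ∈ {−4, ..., 4}. For each x_0, f_y(x_0, y) is a polynomial in y; find its integer roots y ∈ {−4, ..., 4}, then test f_x and f at those candidates.
  x = -4: f_y(-4, y) = -10*y - 30; vanishes at y ∈ {-3}. (-4, -3): f_x = -81 ≠ 0.
  x = -3: f_y(-3, y) = -6*y - 18; vanishes at y ∈ {-3}. (-3, -3): f_x = -36 ≠ 0.
  x = -2: f_y(-2, y) = -2*y - 6; vanishes at y ∈ {-3}. (-2, -3): f_x = -9 ≠ 0.
  x = -1: f_y(-1, y) = 2*y + 6; vanishes at y ∈ {-3}. (-1, -3): f_x = 0, f = 0 — SINGULAR.
  x = 0: f_y(0, y) = 6*y + 18; vanishes at y ∈ {-3}. (0, -3): f_x = -9 ≠ 0.
  x = 1: f_y(1, y) = 10*y + 30; vanishes at y ∈ {-3}. (1, -3): f_x = -36 ≠ 0.
  x = 2: f_y(2, y) = 14*y + 42; vanishes at y ∈ {-3}. (2, -3): f_x = -81 ≠ 0.
  x = 3: f_y(3, y) = 18*y + 54; vanishes at y ∈ {-3}. (3, -3): f_x = -144 ≠ 0.
  x = 4: f_y(4, y) = 22*y + 66; vanishes at y ∈ {-3}. (4, -3): f_x = -225 ≠ 0.
Only singular point on the grid: (-1, -3).
Classify: substitute x = -1 + u, y = -3 + v and expand: f = -3*u**3 + 2*u*v**2 + v**2.
No constant or linear terms (consistent with a singular point). Quadratic part: v**2. Cubic part: -3*u**3 + 2*u*v**2.
The quadratic part v**2 is a perfect square, so there is a single (double) tangent line v = 0, i.e. y = -3. Restricting the cubic part to that line (v = 0) leaves -3*u**3 ≠ 0, so f is not divisible by v and the branch is v² ≈ 3*u**3 to lowest order — this is a cusp.
Classification: cusp.


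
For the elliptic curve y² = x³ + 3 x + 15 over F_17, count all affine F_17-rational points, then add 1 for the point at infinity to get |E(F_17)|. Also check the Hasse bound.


Affine points = {(0, 7), (0, 10), (1, 6), (1, 11), (3, 0), (5, 6), (5, 11), (10, 5), (10, 12), (11, 6), (11, 11), (14, 8), (14, 9), (15, 1), (15, 16)}; affine count = 15; |E(F_17)| = 16.

Discriminant check: Δ ∝ 4a³ + 27b² = 4·3³ + 27·15² = 4·27 + 27·225 ≡ 12 (mod 17). Nonzero ⇒ E is nonsingular.
For each x ∈ F_17, compute rhs = x³ + 3·x + 15 mod 17, then count y ∈ F_17 with y² ≡ rhs.
  x = 0: rhs = 15, matching y values: 7, 10 (2 points).
  x = 1: rhs = 2, matching y values: 6, 11 (2 points).
  x = 2: rhs = 12, matching y values: none (0 points).
  x = 3: rhs = 0, matching y values: 0 (1 points).
  x = 4: rhs = 6, matching y values: none (0 points).
  x = 5: rhs = 2, matching y values: 6, 11 (2 points).
  x = 6: rhs = 11, matching y values: none (0 points).
  x = 7: rhs = 5, matching y values: none (0 points).
  x = 8: rhs = 7, matching y values: none (0 points).
  x = 9: rhs = 6, matching y values: none (0 points).
  x = 10: rhs = 8, matching y values: 5, 12 (2 points).
  x = 11: rhs = 2, matching y values: 6, 11 (2 points).
  x = 12: rhs = 11, matching y values: none (0 points).
  x = 13: rhs = 7, matching y values: none (0 points).
  x = 14: rhs = 13, matching y values: 8, 9 (2 points).
  x = 15: rhs = 1, matching y values: 1, 16 (2 points).
  x = 16: rhs = 11, matching y values: none (0 points).
Total affine count: 15.
Full point count |E(F_17)| = 15 + 1 = 16.
Hasse bound: |16 − (17+1)| = |-2| = 2 ≤ 2√17 ≈ 8.2462 ✓.


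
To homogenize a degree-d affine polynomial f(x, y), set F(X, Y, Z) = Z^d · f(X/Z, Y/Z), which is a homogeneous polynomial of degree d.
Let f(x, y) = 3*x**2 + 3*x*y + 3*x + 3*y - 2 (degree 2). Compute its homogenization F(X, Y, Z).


F(X, Y, Z) = 3*X**2 + 3*X*Y + 3*X*Z + 3*Y*Z - 2*Z**2

deg(f) = 2.
Substitute x = X/Z, y = Y/Z into f, then multiply by Z^2.
  monomial 3·x^2·y^0 ↦ 3·X^2·Y^0·Z^0.
  monomial 3·x^1·y^1 ↦ 3·X^1·Y^1·Z^0.
  monomial 3·x^1·y^0 ↦ 3·X^1·Y^0·Z^1.
  monomial 3·x^0·y^1 ↦ 3·X^0·Y^1·Z^1.
  monomial -2·x^0·y^0 ↦ -2·X^0·Y^0·Z^2.
Collecting: F(X, Y, Z) = 3*X**2 + 3*X*Y + 3*X*Z + 3*Y*Z - 2*Z**2.


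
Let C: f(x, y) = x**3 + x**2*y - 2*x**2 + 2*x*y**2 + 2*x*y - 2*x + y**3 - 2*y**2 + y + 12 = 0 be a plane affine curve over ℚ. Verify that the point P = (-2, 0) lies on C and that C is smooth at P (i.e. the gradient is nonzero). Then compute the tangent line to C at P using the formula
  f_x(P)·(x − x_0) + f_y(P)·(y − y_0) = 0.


Tangent line at P: 18*x + y + 36 = 0.

Step 1: f(-2, 0) = 0, so P lies on C.
Step 2: partial derivatives
  f_x(x, y) = 3*x**2 + 2*x*y - 4*x + 2*y**2 + 2*y - 2, f_y(x, y) = x**2 + 4*x*y + 2*x + 3*y**2 - 4*y + 1.
  f_x(P) = 18, f_y(P) = 1 (gradient nonzero, so P is smooth).
Step 3: tangent line at P: 18·(x − -2) + 1·(y − 0) = 0.
Expanding: 18*x + y + 36 = 0.


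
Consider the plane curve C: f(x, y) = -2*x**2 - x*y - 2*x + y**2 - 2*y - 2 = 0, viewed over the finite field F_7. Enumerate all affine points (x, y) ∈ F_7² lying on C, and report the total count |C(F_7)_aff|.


Affine F_7-points: {(2, 0), (2, 4), (4, 0), (4, 6), (6, 2), (6, 6)}; count = 6.

For each of the 49 pairs (x, y) ∈ F_7², evaluate f(x, y) mod 7. Record the zeros.
  x = 0: [0↦5, 1↦4, 2↦5, 3↦1, 4↦6, 5↦6, 6↦1]  zeros at y ∈ ∅
  x = 1: [0↦1, 1↦6, 2↦6, 3↦1, 4↦5, 5↦4, 6↦5]  zeros at y ∈ ∅
  x = 2: [0↦0, 1↦4, 2↦3, 3↦4, 4↦0, 5↦5, 6↦5]  zeros at y ∈ {0, 4}
  x = 3: [0↦2, 1↦5, 2↦3, 3↦3, 4↦5, 5↦2, 6↦1]  zeros at y ∈ ∅
  x = 4: [0↦0, 1↦2, 2↦6, 3↦5, 4↦6, 5↦2, 6↦0]  zeros at y ∈ {0, 6}
  x = 5: [0↦1, 1↦2, 2↦5, 3↦3, 4↦3, 5↦5, 6↦2]  zeros at y ∈ ∅
  x = 6: [0↦5, 1↦5, 2↦0, 3↦4, 4↦3, 5↦4, 6↦0]  zeros at y ∈ {2, 6}
Collecting zeros: affine points = {(2, 0), (2, 4), (4, 0), (4, 6), (6, 2), (6, 6)}.
Total count |C(F_7)_aff| = 6.


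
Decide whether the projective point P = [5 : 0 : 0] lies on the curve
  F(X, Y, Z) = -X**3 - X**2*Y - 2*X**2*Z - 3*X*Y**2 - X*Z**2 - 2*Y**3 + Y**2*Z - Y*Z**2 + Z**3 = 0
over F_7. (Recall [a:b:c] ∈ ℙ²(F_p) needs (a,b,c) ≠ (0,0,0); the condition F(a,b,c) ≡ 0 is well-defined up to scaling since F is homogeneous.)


F(5,0,0) ≡ 1 (mod 7); P is NOT on the curve.

Evaluate F(5, 0, 0) term-by-term (mod 7).
  -X**3 ↦ -1·125·1·1 = -125
  -X**2*Y ↦ -1·25·0·1 = 0
  -2*X**2*Z ↦ -2·25·1·0 = 0
  -3*X*Y**2 ↦ -3·5·0·1 = 0
  -X*Z**2 ↦ -1·5·1·0 = 0
  -2*Y**3 ↦ -2·1·0·1 = 0
  Y**2*Z ↦ 1·1·0·0 = 0
  -Y*Z**2 ↦ -1·1·0·0 = 0
  Z**3 ↦ 1·1·1·0 = 0
Sum: F(5, 0, 0) = (-125) + (0) + (0) + (0) + (0) + (0) + (0) + (0) + (0) = -125.
Reducing mod 7: -125 ≡ 1 (mod 7).
Since F(a, b, c) ≡ 1 ≠ 0 (mod 7), P does NOT lie on the curve.


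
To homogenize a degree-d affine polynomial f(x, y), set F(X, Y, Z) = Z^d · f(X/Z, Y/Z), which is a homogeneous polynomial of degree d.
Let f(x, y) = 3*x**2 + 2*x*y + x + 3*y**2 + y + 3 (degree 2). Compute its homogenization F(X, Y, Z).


F(X, Y, Z) = 3*X**2 + 2*X*Y + X*Z + 3*Y**2 + Y*Z + 3*Z**2

deg(f) = 2.
Substitute x = X/Z, y = Y/Z into f, then multiply by Z^2.
  monomial 3·x^2·y^0 ↦ 3·X^2·Y^0·Z^0.
  monomial 2·x^1·y^1 ↦ 2·X^1·Y^1·Z^0.
  monomial 1·x^1·y^0 ↦ 1·X^1·Y^0·Z^1.
  monomial 3·x^0·y^2 ↦ 3·X^0·Y^2·Z^0.
  monomial 1·x^0·y^1 ↦ 1·X^0·Y^1·Z^1.
  monomial 3·x^0·y^0 ↦ 3·X^0·Y^0·Z^2.
Collecting: F(X, Y, Z) = 3*X**2 + 2*X*Y + X*Z + 3*Y**2 + Y*Z + 3*Z**2.


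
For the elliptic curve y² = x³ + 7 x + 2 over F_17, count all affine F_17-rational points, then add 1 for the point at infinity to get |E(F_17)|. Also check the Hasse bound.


Affine points = {(0, 6), (0, 11), (3, 4), (3, 13), (4, 3), (4, 14), (5, 3), (5, 14), (8, 3), (8, 14), (10, 1), (10, 16), (11, 4), (11, 13)}; affine count = 14; |E(F_17)| = 15.

Discriminant check: Δ ∝ 4a³ + 27b² = 4·7³ + 27·2² = 4·343 + 27·4 ≡ 1 (mod 17). Nonzero ⇒ E is nonsingular.
For each x ∈ F_17, compute rhs = x³ + 7·x + 2 mod 17, then count y ∈ F_17 with y² ≡ rhs.
  x = 0: rhs = 2, matching y values: 6, 11 (2 points).
  x = 1: rhs = 10, matching y values: none (0 points).
  x = 2: rhs = 7, matching y values: none (0 points).
  x = 3: rhs = 16, matching y values: 4, 13 (2 points).
  x = 4: rhs = 9, matching y values: 3, 14 (2 points).
  x = 5: rhs = 9, matching y values: 3, 14 (2 points).
  x = 6: rhs = 5, matching y values: none (0 points).
  x = 7: rhs = 3, matching y values: none (0 points).
  x = 8: rhs = 9, matching y values: 3, 14 (2 points).
  x = 9: rhs = 12, matching y values: none (0 points).
  x = 10: rhs = 1, matching y values: 1, 16 (2 points).
  x = 11: rhs = 16, matching y values: 4, 13 (2 points).
  x = 12: rhs = 12, matching y values: none (0 points).
  x = 13: rhs = 12, matching y values: none (0 points).
  x = 14: rhs = 5, matching y values: none (0 points).
  x = 15: rhs = 14, matching y values: none (0 points).
  x = 16: rhs = 11, matching y values: none (0 points).
Total affine count: 14.
Full point count |E(F_17)| = 14 + 1 = 15.
Hasse bound: |15 − (17+1)| = |-3| = 3 ≤ 2√17 ≈ 8.2462 ✓.


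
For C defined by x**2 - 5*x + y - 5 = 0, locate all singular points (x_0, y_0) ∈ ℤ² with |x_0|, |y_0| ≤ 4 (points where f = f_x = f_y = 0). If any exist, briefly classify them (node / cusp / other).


No singular points in the scanned grid; C is smooth there.

Compute partial derivatives:
  f_x = 2*x - 5.
  f_y = 1.
f_y = 1 is a nonzero constant, so f_y never vanishes: no point (x, y) can satisfy f = f_x = f_y = 0. In particular no (x, y) ∈ {−4, ..., 4}² is singular; the curve is smooth.


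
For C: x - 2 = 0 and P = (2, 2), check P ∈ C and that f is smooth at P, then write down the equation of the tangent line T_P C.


Tangent line at P: x - 2 = 0.

Step 1: f(2, 2) = 0, so P lies on C.
Step 2: partial derivatives
  f_x(x, y) = 1, f_y(x, y) = 0.
  f_x(P) = 1, f_y(P) = 0 (gradient nonzero, so P is smooth).
Step 3: tangent line at P: 1·(x − 2) + 0·(y − 2) = 0.
Expanding: x - 2 = 0.


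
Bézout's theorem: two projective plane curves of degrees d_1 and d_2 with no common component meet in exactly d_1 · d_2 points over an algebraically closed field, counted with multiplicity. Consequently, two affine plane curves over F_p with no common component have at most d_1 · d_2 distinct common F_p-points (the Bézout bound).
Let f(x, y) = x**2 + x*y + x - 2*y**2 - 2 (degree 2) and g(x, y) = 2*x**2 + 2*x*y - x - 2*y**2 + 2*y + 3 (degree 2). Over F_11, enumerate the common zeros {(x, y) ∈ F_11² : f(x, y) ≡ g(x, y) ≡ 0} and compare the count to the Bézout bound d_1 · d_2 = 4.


Common zeros: {(1, 6)}; count = 1; Bézout bound = 4.

deg(f) = 2, deg(g) = 2, so Bézout bound = 4.
Scan x ∈ F_11. For each x, list the y ∈ F_11 with f(x, y) ≡ 0 and those with g(x, y) ≡ 0 (mod 11); the common zeros in that column are the intersection.
  x = 0: f ≡ 0 at y ∈ ∅; g ≡ 0 at y ∈ ∅; common: ∅.
  x = 1: f ≡ 0 at y ∈ {0, 6}; g ≡ 0 at y ∈ {6, 7}; common: {6}.
  x = 2: f ≡ 0 at y ∈ {2, 10}; g ≡ 0 at y ∈ {5, 9}; common: ∅.
  x = 3: f ≡ 0 at y ∈ {1, 6}; g ≡ 0 at y ∈ ∅; common: ∅.
  x = 4: f ≡ 0 at y ∈ ∅; g ≡ 0 at y ∈ ∅; common: ∅.
  x = 5: f ≡ 0 at y ∈ ∅; g ≡ 0 at y ∈ {3}; common: ∅.
  x = 6: f ≡ 0 at y ∈ {1, 2}; g ≡ 0 at y ∈ {9}; common: ∅.
  x = 7: f ≡ 0 at y ∈ ∅; g ≡ 0 at y ∈ ∅; common: ∅.
  x = 8: f ≡ 0 at y ∈ ∅; g ≡ 0 at y ∈ ∅; common: ∅.
  x = 9: f ≡ 0 at y ∈ {0, 10}; g ≡ 0 at y ∈ {3, 7}; common: ∅.
  x = 10: f ≡ 0 at y ∈ ∅; g ≡ 0 at y ∈ {5, 6}; common: ∅.
Collecting: common zeros = {(1, 6)}, so the count is 1.
Comparison with the Bézout bound: 1 ≤ 4 = deg(f)·deg(g), as expected for curves with no common component (the affine F_11-count falls short of the bound because intersections may lie at infinity, over extension fields, or carry multiplicity).


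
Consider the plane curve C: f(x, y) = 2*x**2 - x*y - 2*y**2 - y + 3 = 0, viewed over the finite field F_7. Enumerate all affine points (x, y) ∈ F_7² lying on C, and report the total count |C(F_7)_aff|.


Affine F_7-points: {(0, 1), (0, 2), (1, 2), (1, 4), (3, 0), (3, 5), (4, 0), (4, 1)}; count = 8.

For each of the 49 pairs (x, y) ∈ F_7², evaluate f(x, y) mod 7. Record the zeros.
  x = 0: [0↦3, 1↦0, 2↦0, 3↦3, 4↦2, 5↦4, 6↦2]  zeros at y ∈ {1, 2}
  x = 1: [0↦5, 1↦1, 2↦0, 3↦2, 4↦0, 5↦1, 6↦5]  zeros at y ∈ {2, 4}
  x = 2: [0↦4, 1↦6, 2↦4, 3↦5, 4↦2, 5↦2, 6↦5]  zeros at y ∈ ∅
  x = 3: [0↦0, 1↦1, 2↦5, 3↦5, 4↦1, 5↦0, 6↦2]  zeros at y ∈ {0, 5}
  x = 4: [0↦0, 1↦0, 2↦3, 3↦2, 4↦4, 5↦2, 6↦3]  zeros at y ∈ {0, 1}
  x = 5: [0↦4, 1↦3, 2↦5, 3↦3, 4↦4, 5↦1, 6↦1]  zeros at y ∈ ∅
  x = 6: [0↦5, 1↦3, 2↦4, 3↦1, 4↦1, 5↦4, 6↦3]  zeros at y ∈ ∅
Collecting zeros: affine points = {(0, 1), (0, 2), (1, 2), (1, 4), (3, 0), (3, 5), (4, 0), (4, 1)}.
Total count |C(F_7)_aff| = 8.


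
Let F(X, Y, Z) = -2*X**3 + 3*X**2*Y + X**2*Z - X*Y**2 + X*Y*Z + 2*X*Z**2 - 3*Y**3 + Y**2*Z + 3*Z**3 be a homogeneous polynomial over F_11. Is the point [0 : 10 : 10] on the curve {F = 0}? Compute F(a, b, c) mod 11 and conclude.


F(0,10,10) ≡ 10 (mod 11); P is NOT on the curve.

Evaluate F(0, 10, 10) term-by-term (mod 11).
  -2*X**3 ↦ -2·0·1·1 = 0
  3*X**2*Y ↦ 3·0·10·1 = 0
  X**2*Z ↦ 1·0·1·10 = 0
  -X*Y**2 ↦ -1·0·100·1 = 0
  X*Y*Z ↦ 1·0·10·10 = 0
  2*X*Z**2 ↦ 2·0·1·100 = 0
  -3*Y**3 ↦ -3·1·1000·1 = -3000
  Y**2*Z ↦ 1·1·100·10 = 1000
  3*Z**3 ↦ 3·1·1·1000 = 3000
Sum: F(0, 10, 10) = (0) + (0) + (0) + (0) + (0) + (0) + (-3000) + (1000) + (3000) = 1000.
Reducing mod 11: 1000 ≡ 10 (mod 11).
Since F(a, b, c) ≡ 10 ≠ 0 (mod 11), P does NOT lie on the curve.


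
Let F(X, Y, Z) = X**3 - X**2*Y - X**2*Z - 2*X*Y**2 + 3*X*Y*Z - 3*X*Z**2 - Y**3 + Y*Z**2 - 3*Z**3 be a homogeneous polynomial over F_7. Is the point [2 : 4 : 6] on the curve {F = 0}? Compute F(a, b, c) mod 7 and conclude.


F(2,4,6) ≡ 6 (mod 7); P is NOT on the curve.

Evaluate F(2, 4, 6) term-by-term (mod 7).
  X**3 ↦ 1·8·1·1 = 8
  -X**2*Y ↦ -1·4·4·1 = -16
  -X**2*Z ↦ -1·4·1·6 = -24
  -2*X*Y**2 ↦ -2·2·16·1 = -64
  3*X*Y*Z ↦ 3·2·4·6 = 144
  -3*X*Z**2 ↦ -3·2·1·36 = -216
  -Y**3 ↦ -1·1·64·1 = -64
  Y*Z**2 ↦ 1·1·4·36 = 144
  -3*Z**3 ↦ -3·1·1·216 = -648
Sum: F(2, 4, 6) = (8) + (-16) + (-24) + (-64) + (144) + (-216) + (-64) + (144) + (-648) = -736.
Reducing mod 7: -736 ≡ 6 (mod 7).
Since F(a, b, c) ≡ 6 ≠ 0 (mod 7), P does NOT lie on the curve.


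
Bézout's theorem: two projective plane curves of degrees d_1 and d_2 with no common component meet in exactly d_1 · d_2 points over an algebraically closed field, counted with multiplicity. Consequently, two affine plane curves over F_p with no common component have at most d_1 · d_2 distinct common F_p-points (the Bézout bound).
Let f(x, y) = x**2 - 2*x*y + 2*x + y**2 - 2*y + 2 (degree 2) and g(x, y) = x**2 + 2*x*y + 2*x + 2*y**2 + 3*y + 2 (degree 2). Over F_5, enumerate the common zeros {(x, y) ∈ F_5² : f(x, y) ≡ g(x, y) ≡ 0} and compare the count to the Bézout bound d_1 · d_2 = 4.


Common zeros: {(1, 0), (2, 0)}; count = 2; Bézout bound = 4.

deg(f) = 2, deg(g) = 2, so Bézout bound = 4.
Scan x ∈ F_5. For each x, list the y ∈ F_5 with f(x, y) ≡ 0 and those with g(x, y) ≡ 0 (mod 5); the common zeros in that column are the intersection.
  x = 0: f ≡ 0 at y ∈ {3, 4}; g ≡ 0 at y ∈ ∅; common: ∅.
  x = 1: f ≡ 0 at y ∈ {0, 4}; g ≡ 0 at y ∈ {0}; common: {0}.
  x = 2: f ≡ 0 at y ∈ {0, 1}; g ≡ 0 at y ∈ {0, 4}; common: {0}.
  x = 3: f ≡ 0 at y ∈ {1, 2}; g ≡ 0 at y ∈ {4}; common: ∅.
  x = 4: f ≡ 0 at y ∈ {2, 3}; g ≡ 0 at y ∈ ∅; common: ∅.
Collecting: common zeros = {(1, 0), (2, 0)}, so the count is 2.
Comparison with the Bézout bound: 2 ≤ 4 = deg(f)·deg(g), as expected for curves with no common component (the affine F_5-count falls short of the bound because intersections may lie at infinity, over extension fields, or carry multiplicity).


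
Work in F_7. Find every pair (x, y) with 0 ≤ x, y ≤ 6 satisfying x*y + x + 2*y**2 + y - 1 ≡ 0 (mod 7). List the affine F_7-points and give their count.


Affine F_7-points: {(0, 4), (0, 6), (1, 0), (1, 6), (2, 3), (2, 6), (3, 6), (4, 2), (4, 6), (5, 5), (5, 6), (6, 1), (6, 6)}; count = 13.

For each of the 49 pairs (x, y) ∈ F_7², evaluate f(x, y) mod 7. Record the zeros.
  x = 0: [0↦6, 1↦2, 2↦2, 3↦6, 4↦0, 5↦5, 6↦0]  zeros at y ∈ {4, 6}
  x = 1: [0↦0, 1↦4, 2↦5, 3↦3, 4↦5, 5↦4, 6↦0]  zeros at y ∈ {0, 6}
  x = 2: [0↦1, 1↦6, 2↦1, 3↦0, 4↦3, 5↦3, 6↦0]  zeros at y ∈ {3, 6}
  x = 3: [0↦2, 1↦1, 2↦4, 3↦4, 4↦1, 5↦2, 6↦0]  zeros at y ∈ {6}
  x = 4: [0↦3, 1↦3, 2↦0, 3↦1, 4↦6, 5↦1, 6↦0]  zeros at y ∈ {2, 6}
  x = 5: [0↦4, 1↦5, 2↦3, 3↦5, 4↦4, 5↦0, 6↦0]  zeros at y ∈ {5, 6}
  x = 6: [0↦5, 1↦0, 2↦6, 3↦2, 4↦2, 5↦6, 6↦0]  zeros at y ∈ {1, 6}
Collecting zeros: affine points = {(0, 4), (0, 6), (1, 0), (1, 6), (2, 3), (2, 6), (3, 6), (4, 2), (4, 6), (5, 5), (5, 6), (6, 1), (6, 6)}.
Total count |C(F_7)_aff| = 13.


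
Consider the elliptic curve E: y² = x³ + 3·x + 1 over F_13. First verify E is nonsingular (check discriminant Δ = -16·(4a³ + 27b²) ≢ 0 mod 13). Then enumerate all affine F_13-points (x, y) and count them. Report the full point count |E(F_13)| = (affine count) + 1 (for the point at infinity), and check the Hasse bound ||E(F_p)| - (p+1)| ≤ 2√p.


Affine points = {(0, 1), (0, 12), (4, 5), (4, 8), (6, 1), (6, 12), (7, 1), (7, 12), (8, 2), (8, 11), (9, 4), (9, 9), (10, 2), (10, 11), (11, 0), (12, 6), (12, 7)}; affine count = 17; |E(F_13)| = 18.

Discriminant check: Δ ∝ 4a³ + 27b² = 4·3³ + 27·1² = 4·27 + 27·1 ≡ 5 (mod 13). Nonzero ⇒ E is nonsingular.
For each x ∈ F_13, compute rhs = x³ + 3·x + 1 mod 13, then count y ∈ F_13 with y² ≡ rhs.
  x = 0: rhs = 1, matching y values: 1, 12 (2 points).
  x = 1: rhs = 5, matching y values: none (0 points).
  x = 2: rhs = 2, matching y values: none (0 points).
  x = 3: rhs = 11, matching y values: none (0 points).
  x = 4: rhs = 12, matching y values: 5, 8 (2 points).
  x = 5: rhs = 11, matching y values: none (0 points).
  x = 6: rhs = 1, matching y values: 1, 12 (2 points).
  x = 7: rhs = 1, matching y values: 1, 12 (2 points).
  x = 8: rhs = 4, matching y values: 2, 11 (2 points).
  x = 9: rhs = 3, matching y values: 4, 9 (2 points).
  x = 10: rhs = 4, matching y values: 2, 11 (2 points).
  x = 11: rhs = 0, matching y values: 0 (1 points).
  x = 12: rhs = 10, matching y values: 6, 7 (2 points).
Total affine count: 17.
Full point count |E(F_13)| = 17 + 1 = 18.
Hasse bound: |18 − (13+1)| = |4| = 4 ≤ 2√13 ≈ 7.2111 ✓.


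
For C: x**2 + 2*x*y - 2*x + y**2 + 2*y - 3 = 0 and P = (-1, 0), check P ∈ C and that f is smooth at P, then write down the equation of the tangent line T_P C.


Tangent line at P: -4*x - 4 = 0.

Step 1: f(-1, 0) = 0, so P lies on C.
Step 2: partial derivatives
  f_x(x, y) = 2*x + 2*y - 2, f_y(x, y) = 2*x + 2*y + 2.
  f_x(P) = -4, f_y(P) = 0 (gradient nonzero, so P is smooth).
Step 3: tangent line at P: -4·(x − -1) + 0·(y − 0) = 0.
Expanding: -4*x - 4 = 0.
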